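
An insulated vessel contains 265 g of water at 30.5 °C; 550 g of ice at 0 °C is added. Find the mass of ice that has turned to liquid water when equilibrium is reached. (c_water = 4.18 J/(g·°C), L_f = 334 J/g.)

m_melted ≈ 101 g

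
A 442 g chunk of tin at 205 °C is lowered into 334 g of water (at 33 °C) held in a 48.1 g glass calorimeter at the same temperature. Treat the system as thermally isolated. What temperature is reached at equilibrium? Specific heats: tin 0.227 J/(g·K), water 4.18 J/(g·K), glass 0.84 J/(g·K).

T_f is the heat-capacity-weighted average of the initial temperatures:
T_f = (100.33*205 + 1396.1*33 + 40.4*33) / (100.33 + 1396.1 + 40.4)
    = 67974 / 1536.9 ≈ 44.23 °C

T_f ≈ 44.2 °C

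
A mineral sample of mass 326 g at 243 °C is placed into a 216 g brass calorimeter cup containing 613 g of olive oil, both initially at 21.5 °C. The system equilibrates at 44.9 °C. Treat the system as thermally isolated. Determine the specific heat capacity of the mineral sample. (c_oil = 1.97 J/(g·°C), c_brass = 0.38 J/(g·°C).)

Net heat exchanged in the isolated system is zero:
326×c×(44.9 − 243) + 613×1.97×(44.9 − 21.5) + 216×0.38×(44.9 − 21.5) = 0
-64581 c = -30179
c = -30179/-64581 ≈ 0.4673 J/(g·°C)

c ≈ 0.467 J/(g·°C)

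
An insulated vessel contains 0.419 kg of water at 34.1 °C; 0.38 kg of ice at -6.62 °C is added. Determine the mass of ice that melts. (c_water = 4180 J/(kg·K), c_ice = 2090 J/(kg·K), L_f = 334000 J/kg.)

m_melted ≈ 0.163 kg

Water can give up m c ΔT = 0.419·4180·34.1 = 59723 J before reaching 0 °C.
Warming the ice to 0 °C takes 0.38·2090·6.62 = 5257.6 J, leaving 54466 J for melting.
Melting all 0.38 kg of ice would need 0.38·334000 = 126920 J.
Since 54466 < 126920 J, not all the ice melts; equilibrium is at 0 °C.
Mass melted = 54466/334000 ≈ 0.1631 kg.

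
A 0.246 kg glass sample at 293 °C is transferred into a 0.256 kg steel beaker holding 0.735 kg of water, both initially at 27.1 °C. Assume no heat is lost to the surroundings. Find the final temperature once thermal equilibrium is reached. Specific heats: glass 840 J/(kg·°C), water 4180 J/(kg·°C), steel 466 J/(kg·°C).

T_f is the heat-capacity-weighted average of the initial temperatures:
T_f = (206.64·293 + 3072.3·27.1 + 119.3·27.1) / (206.64 + 3072.3 + 119.3)
    = 147038 / 3398.2 ≈ 43.27 °C

T_f ≈ 43.3 °C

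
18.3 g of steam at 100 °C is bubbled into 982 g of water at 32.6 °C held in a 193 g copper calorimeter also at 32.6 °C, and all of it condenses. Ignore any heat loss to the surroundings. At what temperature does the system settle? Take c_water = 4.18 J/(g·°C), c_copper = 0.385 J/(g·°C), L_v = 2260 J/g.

T_f ≈ 43.5 °C

Energy balance with sensible and latent terms:
steam→water at 100 °C releases m L_v = 18.3·2260 = 41358
  condensed water 100 °C→T: 76.49(T − 100)
  original water: 4104.8(T − 32.6)
  cup: 74.31(T − 32.6)
4255.6 T = 41358 + 7649.4 + 136238 = 185245
T ≈ 43.53 °C (< 100 °C, so full condensation is consistent).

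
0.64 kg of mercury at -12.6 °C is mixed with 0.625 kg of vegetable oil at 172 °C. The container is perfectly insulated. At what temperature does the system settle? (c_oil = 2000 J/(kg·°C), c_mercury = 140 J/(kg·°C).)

T_f ≈ 159.7 °C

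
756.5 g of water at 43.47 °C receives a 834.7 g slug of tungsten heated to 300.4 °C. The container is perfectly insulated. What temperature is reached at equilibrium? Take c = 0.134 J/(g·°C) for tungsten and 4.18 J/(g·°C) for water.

T_f ≈ 52.2 °C

Heat lost by the tungsten equals heat gained by the water:
834.7·0.134·(300.4 − T) = 756.5·4.18·(T − 43.47)
111.85(300.4 − T) = 3162.2(T − 43.47)
3274 T = 171059  ⇒  T ≈ 52.25 °C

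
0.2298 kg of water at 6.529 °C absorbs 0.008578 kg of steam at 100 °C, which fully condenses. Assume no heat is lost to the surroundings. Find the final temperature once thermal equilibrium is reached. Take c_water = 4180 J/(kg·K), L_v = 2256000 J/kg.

T_f ≈ 29.3 °C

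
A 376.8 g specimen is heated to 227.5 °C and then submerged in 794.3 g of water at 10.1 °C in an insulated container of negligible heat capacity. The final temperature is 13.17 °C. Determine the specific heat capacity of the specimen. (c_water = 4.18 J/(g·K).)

c ≈ 0.126 J/(g·K)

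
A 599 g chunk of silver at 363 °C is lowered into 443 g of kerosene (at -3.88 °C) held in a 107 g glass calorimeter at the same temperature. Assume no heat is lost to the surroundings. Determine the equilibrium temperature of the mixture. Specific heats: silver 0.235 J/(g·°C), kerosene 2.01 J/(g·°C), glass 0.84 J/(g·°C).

T_f ≈ 42.2 °C

Energy conservation, ΣQ = 0:
599·0.235·(T − 363) + 443·2.01·(T − (-3.88)) + 107·0.84·(T − (-3.88)) = 0
140.76(T − 363) + 890.43(T − (-3.88)) + 89.88(T − (-3.88)) = 0
1121.1 T = 47294
T = 47294/1121.1 ≈ 42.19 °C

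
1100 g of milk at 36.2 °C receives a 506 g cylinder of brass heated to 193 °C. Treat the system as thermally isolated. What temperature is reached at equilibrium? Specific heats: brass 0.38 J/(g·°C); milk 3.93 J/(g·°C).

T_f ≈ 42.9 °C

Heat lost by the brass equals heat gained by the milk:
506×0.38×(193 − T) = 1100×3.93×(T − 36.2)
192.28(193 − T) = 4323(T − 36.2)
4515.3 T = 193603  ⇒  T ≈ 42.88 °C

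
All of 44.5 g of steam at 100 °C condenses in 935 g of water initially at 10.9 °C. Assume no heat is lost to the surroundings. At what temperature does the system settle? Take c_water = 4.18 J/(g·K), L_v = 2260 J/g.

T_f ≈ 39.5 °C

Sum of m c ΔT and latent-heat terms is zero:
latent heat released on condensation: 44.5×2260 = 100570
  condensate cools 100→T: 44.5×4.18×(T − 100) = 186.01(T − 100)
  water warms: 935×4.18×(T − 10.9) = 3908.3(T − 10.9)
4094.3 T = 100570 + 18601 + 42600 = 161771
T ≈ 39.51 °C — below 100 °C, confirming all the steam condensed.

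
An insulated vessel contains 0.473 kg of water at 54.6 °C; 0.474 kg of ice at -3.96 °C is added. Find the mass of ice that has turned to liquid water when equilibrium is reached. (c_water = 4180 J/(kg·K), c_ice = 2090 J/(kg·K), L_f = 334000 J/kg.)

Heat available from the water dropping to 0 °C: 0.473·4180·54.6 = 107952 J.
Of that, 0.474·2090·3.96 = 3923 J goes to bring the ice to 0 °C, leaving 104029 J.
Fully melting the ice requires m_ice L_f = 0.474·334000 = 158316 J.
That's not enough to melt it all — equilibrium is at 0 °C with ice remaining.
Mass melted = 104029/334000 ≈ 0.3115 kg.

m_melted ≈ 0.311 kg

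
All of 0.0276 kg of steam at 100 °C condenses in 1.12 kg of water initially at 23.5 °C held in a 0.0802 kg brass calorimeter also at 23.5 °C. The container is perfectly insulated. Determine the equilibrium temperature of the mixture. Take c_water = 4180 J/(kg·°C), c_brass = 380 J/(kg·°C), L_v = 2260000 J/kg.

T_f ≈ 38.2 °C

Let T be the final temperature. ΣQ_i = 0:
condense steam: −0.0276×2260000 = −62376; condensed water 100 °C→T: 115.37(T − 100); water warms: 1.12×4180×(T − 23.5) = 4681.6(T − 23.5); cup: 30.48(T − 23.5)
4827.4 T = 62376 + 11537 + 110734 = 184647
T ≈ 38.25 °C (< 100 °C, so full condensation is consistent).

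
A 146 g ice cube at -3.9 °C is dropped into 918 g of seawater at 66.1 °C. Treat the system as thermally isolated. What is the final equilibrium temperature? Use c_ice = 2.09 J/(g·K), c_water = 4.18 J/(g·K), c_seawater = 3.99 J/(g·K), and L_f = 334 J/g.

Net heat exchanged in the isolated system is zero:
warm ice to 0 °C: 146·2.09·(0 − (-3.9)) = 1190
  melt ice: 146·334 = 48764
  warm the meltwater: 610.28 T
  seawater cools: 918·3.99·(T − 66.1) = 3662.8(T − 66.1)
4273.1 T = 242112 − 49954 = 192158
T ≈ 44.97 °C. Since T > 0 °C, the all-ice-melts assumption holds.

T_f ≈ 45.0 °C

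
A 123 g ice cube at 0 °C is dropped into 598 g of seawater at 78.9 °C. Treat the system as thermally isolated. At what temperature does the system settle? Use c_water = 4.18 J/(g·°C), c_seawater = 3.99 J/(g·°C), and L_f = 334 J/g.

Net heat exchanged in the isolated system is zero:
fusion: m_ice L_f = 123·334 = 41082; warm the meltwater: 514.14 T; seawater: 2386(T − 78.9)
2900.2 T = 188257 − 41082 = 147175
T ≈ 50.75 °C — above 0 °C, consistent with complete melting.

T_f ≈ 50.7 °C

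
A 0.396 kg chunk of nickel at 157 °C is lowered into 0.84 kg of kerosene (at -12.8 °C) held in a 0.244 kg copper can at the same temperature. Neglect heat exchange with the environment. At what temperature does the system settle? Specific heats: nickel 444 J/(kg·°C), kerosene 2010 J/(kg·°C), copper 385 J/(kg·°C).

Setting the total heat transfer to zero:
0.396×444×(T − 157) + 0.84×2010×(T − (-12.8)) + 0.244×385×(T − (-12.8)) = 0
175.82(T − 157) + 1688.4(T − (-12.8)) + 93.94(T − (-12.8)) = 0
1958.2 T = 4790.4
T = 4790.4 / 1958.2 = 2.45 °C

T_f ≈ 2.4 °C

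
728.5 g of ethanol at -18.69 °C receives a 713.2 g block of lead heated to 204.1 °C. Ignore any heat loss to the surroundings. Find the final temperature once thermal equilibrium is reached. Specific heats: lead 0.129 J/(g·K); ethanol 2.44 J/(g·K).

Conservation of energy gives ΣQ = 0:
713.2×0.129×(T − 204.1) + 728.5×2.44×(T − (-18.69)) = 0
(92 + 1777.5) T = 92×204.1 + 1777.5×(-18.69)
T = -14444/1869.5 ≈ -7.73 °C

T_f ≈ -7.7 °C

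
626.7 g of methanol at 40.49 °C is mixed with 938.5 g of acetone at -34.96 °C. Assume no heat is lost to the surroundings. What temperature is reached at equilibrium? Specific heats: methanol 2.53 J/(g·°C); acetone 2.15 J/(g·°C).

T_f ≈ -1.8 °C

Let T be the final temperature. ΣQ_i = 0:
626.7×2.53×(T − 40.49) + 938.5×2.15×(T − (-34.96)) = 0
1585.6(T − 40.49) + 2017.8(T − (-34.96)) = 0
3603.3 T = -6342.5
T ≈ -1.76 °C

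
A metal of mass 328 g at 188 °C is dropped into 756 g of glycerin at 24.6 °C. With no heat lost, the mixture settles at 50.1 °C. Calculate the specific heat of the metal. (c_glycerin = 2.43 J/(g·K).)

m_s c (T_s − T_f) = m_glycerin c_glycerin (T_f − T_0):
328·c·(188 − 50.1) = 756·2.43·(50.1 − 24.6)
45231 c = 46846  ⇒  c ≈ 1.036 J/(g·K)

c ≈ 1.04 J/(g·K)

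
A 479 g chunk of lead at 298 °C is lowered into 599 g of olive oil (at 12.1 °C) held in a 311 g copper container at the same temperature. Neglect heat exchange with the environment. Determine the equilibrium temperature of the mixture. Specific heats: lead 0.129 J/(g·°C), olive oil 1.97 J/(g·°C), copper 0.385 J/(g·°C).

T_f ≈ 25.1 °C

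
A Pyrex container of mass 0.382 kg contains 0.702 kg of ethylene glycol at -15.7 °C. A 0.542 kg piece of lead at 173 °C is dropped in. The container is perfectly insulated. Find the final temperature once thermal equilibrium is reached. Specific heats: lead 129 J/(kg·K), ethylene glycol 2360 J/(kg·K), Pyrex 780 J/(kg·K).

Taking heat into each body as positive, Σ m c ΔT = 0:
0.542*129*(T − 173) + 0.702*2360*(T − (-15.7)) + 0.382*780*(T − (-15.7)) = 0
(69.92 + 1656.7 + 297.96) T = 69.92*173 + 1656.7*(-15.7) + 297.96*(-15.7)
T = -18593 / 2024.6 = -9.18 °C

T_f ≈ -9.2 °C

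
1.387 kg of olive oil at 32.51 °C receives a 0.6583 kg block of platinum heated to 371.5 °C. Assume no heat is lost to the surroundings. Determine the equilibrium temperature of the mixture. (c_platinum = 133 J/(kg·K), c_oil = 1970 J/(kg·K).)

T_f ≈ 43.0 °C

Set heat shed by the hot body equal to heat absorbed by the cold body:
0.6583×133×(371.5 − T) = 1.387×1970×(T − 32.51)
87.55(371.5 − T) = 2732.4(T − 32.51)
2819.9 T = 121356  ⇒  T ≈ 43.03 °C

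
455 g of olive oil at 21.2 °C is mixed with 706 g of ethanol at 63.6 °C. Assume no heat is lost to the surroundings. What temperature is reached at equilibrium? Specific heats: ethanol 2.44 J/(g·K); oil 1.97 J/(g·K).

T_f ≈ 49.1 °C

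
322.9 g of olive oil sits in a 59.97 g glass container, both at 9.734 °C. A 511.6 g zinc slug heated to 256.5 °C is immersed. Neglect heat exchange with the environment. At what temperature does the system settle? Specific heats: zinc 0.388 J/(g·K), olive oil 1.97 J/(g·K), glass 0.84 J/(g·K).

T_f ≈ 65.1 °C

With ΣQ=0 the equilibrium temperature is the m·c-weighted mean:
T_f = (198.5×256.5 + 636.11×9.734 + 50.37×9.734) / (198.5 + 636.11 + 50.37)
    = 57598 / 884.99 ≈ 65.08 °C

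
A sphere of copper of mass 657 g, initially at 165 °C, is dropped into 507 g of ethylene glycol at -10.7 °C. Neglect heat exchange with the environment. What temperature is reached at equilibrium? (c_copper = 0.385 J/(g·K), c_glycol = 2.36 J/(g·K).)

T_f ≈ 20.0 °C

Taking heat into each body as positive, Σ m c ΔT = 0:
657·0.385·(T − 165) + 507·2.36·(T − (-10.7)) = 0
252.94(T − 165) + 1196.5(T − (-10.7)) = 0
1449.5 T = 28933
T = 28933/1449.5 ≈ 19.96 °C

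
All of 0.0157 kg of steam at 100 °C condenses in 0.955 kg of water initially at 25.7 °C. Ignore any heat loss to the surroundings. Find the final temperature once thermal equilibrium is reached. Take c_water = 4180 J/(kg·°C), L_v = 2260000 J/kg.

T_f ≈ 35.6 °C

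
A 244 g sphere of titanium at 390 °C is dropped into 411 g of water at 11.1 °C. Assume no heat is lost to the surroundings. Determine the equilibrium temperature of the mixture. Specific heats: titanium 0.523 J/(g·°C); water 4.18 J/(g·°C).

T_f ≈ 37.3 °C

Conservation of energy gives ΣQ = 0:
244×0.523×(T − 390) + 411×4.18×(T − 11.1) = 0
(127.61 + 1718) T = 127.61×390 + 1718×11.1
T ≈ 37.30 °C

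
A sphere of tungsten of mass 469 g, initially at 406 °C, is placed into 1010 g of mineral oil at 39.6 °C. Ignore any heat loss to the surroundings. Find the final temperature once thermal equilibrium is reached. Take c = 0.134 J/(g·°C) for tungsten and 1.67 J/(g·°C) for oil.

Conservation of energy gives ΣQ = 0:
469×0.134×(T − 406) + 1010×1.67×(T − 39.6) = 0
62.85(T − 406) + 1686.7(T − 39.6) = 0
1749.5 T = 92309
T = 92309 / 1749.5 = 52.8 °C

T_f ≈ 52.8 °C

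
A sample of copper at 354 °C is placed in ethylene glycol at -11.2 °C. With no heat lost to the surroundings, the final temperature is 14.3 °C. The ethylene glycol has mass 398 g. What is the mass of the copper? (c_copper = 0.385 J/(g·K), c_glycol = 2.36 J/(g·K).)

m ≈ 183 g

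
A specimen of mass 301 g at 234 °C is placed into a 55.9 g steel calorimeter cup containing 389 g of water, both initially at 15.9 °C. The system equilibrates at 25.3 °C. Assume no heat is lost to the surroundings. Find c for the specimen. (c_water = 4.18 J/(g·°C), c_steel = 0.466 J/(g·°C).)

c ≈ 0.247 J/(g·°C)

Heat gained plus heat lost sum to zero:
301×c×(25.3 − 234) + 389×4.18×(25.3 − 15.9) + 55.9×0.466×(25.3 − 15.9) = 0
-62819 c = -15529
c = -15529/-62819 ≈ 0.2472 J/(g·°C)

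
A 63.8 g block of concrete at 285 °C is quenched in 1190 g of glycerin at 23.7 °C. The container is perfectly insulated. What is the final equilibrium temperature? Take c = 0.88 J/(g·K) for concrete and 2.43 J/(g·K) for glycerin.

T_f ≈ 28.7 °C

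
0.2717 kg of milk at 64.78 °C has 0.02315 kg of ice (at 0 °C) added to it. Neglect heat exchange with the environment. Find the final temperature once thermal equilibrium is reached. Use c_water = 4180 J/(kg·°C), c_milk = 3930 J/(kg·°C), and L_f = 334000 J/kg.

Sum of m c ΔT and latent-heat terms is zero:
latent heat to melt: 0.02315×334000 = 7732.1
  warm the meltwater: 96.77 T
  milk cools: 0.2717×3930×(T − 64.78) = 1067.8(T − 64.78)
1164.5 T = 69171 − 7732.1 = 61439
T ≈ 52.76 °C. Since T > 0 °C, the all-ice-melts assumption holds.

T_f ≈ 52.8 °C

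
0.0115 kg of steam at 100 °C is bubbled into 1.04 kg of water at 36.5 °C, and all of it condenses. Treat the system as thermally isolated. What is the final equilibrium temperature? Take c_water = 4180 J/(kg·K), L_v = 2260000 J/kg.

Sum of m c ΔT and latent-heat terms is zero:
latent heat released on condensation: 0.0115·2260000 = 25990
  condensed water 100 °C→T: 48.07(T − 100)
  original water: 4347.2(T − 36.5)
4395.3 T = 25990 + 4807 + 158673 = 189470
T ≈ 43.11 °C (< 100 °C, so full condensation is consistent).

T_f ≈ 43.1 °C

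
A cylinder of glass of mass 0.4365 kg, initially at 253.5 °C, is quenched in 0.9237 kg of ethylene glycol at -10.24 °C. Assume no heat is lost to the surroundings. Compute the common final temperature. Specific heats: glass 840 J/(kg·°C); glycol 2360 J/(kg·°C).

Setting the total heat transfer to zero:
0.4365*840*(T − 253.5) + 0.9237*2360*(T − (-10.24)) = 0
366.66(T − 253.5) + 2179.9(T − (-10.24)) = 0
2546.6 T = 70626
T ≈ 27.73 °C

T_f ≈ 27.7 °C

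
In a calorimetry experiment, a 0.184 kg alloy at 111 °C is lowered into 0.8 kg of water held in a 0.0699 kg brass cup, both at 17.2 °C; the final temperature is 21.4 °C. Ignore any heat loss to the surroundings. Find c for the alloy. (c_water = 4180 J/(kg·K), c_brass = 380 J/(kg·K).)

c ≈ 859 J/(kg·K)

Heat gained plus heat lost sum to zero:
0.184·c·(21.4 − 111) + 0.8·4180·(21.4 − 17.2) + 0.0699·380·(21.4 − 17.2) = 0
-16.49 c = -14156
c = -14156/-16.49 ≈ 858.7 J/(kg·K)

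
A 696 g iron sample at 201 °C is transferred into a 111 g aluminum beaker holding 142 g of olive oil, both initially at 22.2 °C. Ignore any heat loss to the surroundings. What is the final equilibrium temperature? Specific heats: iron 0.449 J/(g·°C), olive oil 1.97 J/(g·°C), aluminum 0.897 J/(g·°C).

T_f ≈ 103.0 °C

Let T be the final temperature. ΣQ_i = 0:
696·0.449·(T − 201) + 142·1.97·(T − 22.2) + 111·0.897·(T − 22.2) = 0
691.81 T = 71234
T = 71234/691.81 ≈ 102.97 °C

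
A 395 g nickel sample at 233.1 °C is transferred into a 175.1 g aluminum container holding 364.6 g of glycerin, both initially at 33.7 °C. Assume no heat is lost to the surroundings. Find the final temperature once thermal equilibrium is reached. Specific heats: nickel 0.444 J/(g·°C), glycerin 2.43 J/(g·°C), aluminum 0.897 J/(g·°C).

Let T be the final temperature. ΣQ_i = 0:
395×0.444×(T − 233.1) + 364.6×2.43×(T − 33.7) + 175.1×0.897×(T − 33.7) = 0
175.38(T − 233.1) + 885.98(T − 33.7) + 157.06(T − 33.7) = 0
(175.38 + 885.98 + 157.06) T = 175.38×233.1 + 885.98×33.7 + 157.06×33.7
T = 76032 / 1218.4 = 62.4 °C

T_f ≈ 62.4 °C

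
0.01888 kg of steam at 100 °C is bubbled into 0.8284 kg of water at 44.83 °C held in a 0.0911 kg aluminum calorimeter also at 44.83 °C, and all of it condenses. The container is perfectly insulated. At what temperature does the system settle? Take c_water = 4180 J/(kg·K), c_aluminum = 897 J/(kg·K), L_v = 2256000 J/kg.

Let T be the final temperature. ΣQ_i = 0:
steam→water at 100 °C releases m L_v = 0.01888·2256000 = 42593; condensed water 100 °C→T: 78.92(T − 100); water warms: 0.8284·4180·(T − 44.83) = 3462.7(T − 44.83); aluminum cup: 0.0911·897·(T − 44.83) = 81.72(T − 44.83)
3623.3 T = 42593 + 7891.8 + 158897 = 209382
T ≈ 57.79 °C — below 100 °C, confirming all the steam condensed.

T_f ≈ 57.8 °C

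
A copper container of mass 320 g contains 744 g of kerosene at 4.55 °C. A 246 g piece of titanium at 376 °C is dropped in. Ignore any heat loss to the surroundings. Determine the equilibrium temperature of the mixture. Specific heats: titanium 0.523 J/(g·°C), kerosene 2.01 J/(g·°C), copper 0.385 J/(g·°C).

T_f ≈ 31.9 °C

Net heat exchanged in the isolated system is zero:
246*0.523*(T − 376) + 744*2.01*(T − 4.55) + 320*0.385*(T − 4.55) = 0
(128.66 + 1495.4 + 123.2) T = 128.66*376 + 1495.4*4.55 + 123.2*4.55
T = 55740/1747.3 ≈ 31.90 °C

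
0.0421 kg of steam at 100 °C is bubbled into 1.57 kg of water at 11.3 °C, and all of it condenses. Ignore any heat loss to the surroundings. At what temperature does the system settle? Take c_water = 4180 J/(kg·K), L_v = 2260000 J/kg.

Energy conservation, ΣQ = 0:
latent heat released on condensation: 0.0421·2260000 = 95146; condensed water 100 °C→T: 175.98(T − 100); water warms: 1.57·4180·(T − 11.3) = 6562.6(T − 11.3)
6738.6 T = 95146 + 17598 + 74157 = 186901
T ≈ 27.74 °C (< 100 °C, so full condensation is consistent).

T_f ≈ 27.7 °C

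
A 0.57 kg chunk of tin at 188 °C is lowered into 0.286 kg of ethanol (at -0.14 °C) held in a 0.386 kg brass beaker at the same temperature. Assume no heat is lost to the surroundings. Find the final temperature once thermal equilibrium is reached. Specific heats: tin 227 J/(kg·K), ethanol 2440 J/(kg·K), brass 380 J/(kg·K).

T_f is the heat-capacity-weighted average of the initial temperatures:
T_f = (129.39×188 + 697.84×(-0.14) + 146.68×(-0.14)) / (129.39 + 697.84 + 146.68)
    = 24207 / 973.91 ≈ 24.86 °C

T_f ≈ 24.9 °C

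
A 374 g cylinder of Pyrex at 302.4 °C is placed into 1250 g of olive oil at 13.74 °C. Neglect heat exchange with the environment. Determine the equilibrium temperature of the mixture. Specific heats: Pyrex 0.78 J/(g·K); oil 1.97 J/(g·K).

T_f ≈ 44.3 °C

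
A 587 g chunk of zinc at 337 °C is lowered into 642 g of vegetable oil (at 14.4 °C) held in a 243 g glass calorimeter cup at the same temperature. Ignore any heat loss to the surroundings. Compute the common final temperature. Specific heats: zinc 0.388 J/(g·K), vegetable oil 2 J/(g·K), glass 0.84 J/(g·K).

T_f ≈ 57.2 °C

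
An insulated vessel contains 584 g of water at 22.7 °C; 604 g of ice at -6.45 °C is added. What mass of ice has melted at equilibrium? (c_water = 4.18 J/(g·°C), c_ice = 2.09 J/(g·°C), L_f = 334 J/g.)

Heat available from the water dropping to 0 °C: 584×4.18×22.7 = 55413 J.
Warming the ice to 0 °C takes 604×2.09×6.45 = 8142.2 J, leaving 47271 J for melting.
Melting all 604 g of ice would need 604×334 = 201736 J.
47271 J < 201736 J, so only part of the ice melts and the system sits at 0 °C.
Mass melted = 47271/334 ≈ 141.5 g.

m_melted ≈ 142 g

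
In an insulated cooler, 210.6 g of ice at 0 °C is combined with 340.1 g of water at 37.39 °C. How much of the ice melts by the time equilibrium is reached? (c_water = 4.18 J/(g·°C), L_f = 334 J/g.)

Heat available from the water dropping to 0 °C: 340.1×4.18×37.39 = 53154 J.
To melt every bit of ice: 210.6×334 = 70340 J.
Since 53154 < 70340 J, not all the ice melts; equilibrium is at 0 °C.
m_melted×334 = 53154  ⇒  m_melted ≈ 159.1 g.

m_melted ≈ 159 g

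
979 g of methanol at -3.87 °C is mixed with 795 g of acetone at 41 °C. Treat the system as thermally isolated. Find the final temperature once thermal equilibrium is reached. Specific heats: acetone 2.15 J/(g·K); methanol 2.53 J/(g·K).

Heat gained plus heat lost sum to zero:
795·2.15·(T − 41) + 979·2.53·(T − (-3.87)) = 0
1709.2(T − 41) + 2476.9(T − (-3.87)) = 0
4186.1 T = 60494
T ≈ 14.45 °C

T_f ≈ 14.5 °C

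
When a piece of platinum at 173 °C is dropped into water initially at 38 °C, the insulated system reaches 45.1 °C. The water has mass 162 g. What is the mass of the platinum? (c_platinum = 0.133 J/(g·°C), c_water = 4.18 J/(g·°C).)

m ≈ 283 g

|Q_platinum| = |Q_water|:
m×0.133×(173 − 45.1) = 162×4.18×(45.1 − 38)
17.01 m = 4807.8  ⇒  m ≈ 282.6 g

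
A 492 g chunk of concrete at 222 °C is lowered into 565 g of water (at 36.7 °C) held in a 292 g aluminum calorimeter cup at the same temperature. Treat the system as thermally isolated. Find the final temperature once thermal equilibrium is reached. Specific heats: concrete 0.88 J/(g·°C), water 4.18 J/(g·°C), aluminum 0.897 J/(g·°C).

T_f ≈ 62.9 °C

Taking heat into each body as positive, Σ m c ΔT = 0:
492×0.88×(T − 222) + 565×4.18×(T − 36.7) + 292×0.897×(T − 36.7) = 0
(432.96 + 2361.7 + 261.92) T = 432.96×222 + 2361.7×36.7 + 261.92×36.7
T = 192404/3056.6 ≈ 62.95 °C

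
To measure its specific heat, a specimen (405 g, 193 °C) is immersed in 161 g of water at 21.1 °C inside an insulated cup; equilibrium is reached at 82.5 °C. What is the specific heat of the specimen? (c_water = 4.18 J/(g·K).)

c ≈ 0.923 J/(g·K)

Heat lost by the specimen = heat gained by the water:
405·c·(193 − 82.5) = 161·4.18·(82.5 − 21.1)
44752 c = 41321  ⇒  c ≈ 0.9233 J/(g·K)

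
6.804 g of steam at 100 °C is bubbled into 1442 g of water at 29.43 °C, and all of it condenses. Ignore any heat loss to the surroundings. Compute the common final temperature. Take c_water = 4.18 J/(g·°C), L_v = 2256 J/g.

T_f ≈ 32.3 °C

Setting the total heat transfer to zero:
steam→water at 100 °C releases m L_v = 6.804×2256 = 15350
  condensed water 100 °C→T: 28.44(T − 100)
  water warms: 1442×4.18×(T − 29.43) = 6027.6(T − 29.43)
6056 T = 15350 + 2844.1 + 177391 = 195585
T ≈ 32.30 °C — below 100 °C, confirming all the steam condensed.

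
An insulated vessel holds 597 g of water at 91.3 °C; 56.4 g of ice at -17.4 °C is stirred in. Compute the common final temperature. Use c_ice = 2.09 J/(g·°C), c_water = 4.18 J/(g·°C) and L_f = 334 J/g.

T_f ≈ 75.8 °C

Net heat exchanged in the isolated system is zero:
warm ice to 0 °C: 56.4·2.09·(0 − (-17.4)) = 2051
  melt ice: 56.4·334 = 18838
  meltwater 0→T: 56.4·4.18·T = 235.75 T
  water cools: 597·4.18·(T − 91.3) = 2495.5(T − 91.3)
2731.2 T = 227835 − 20889 = 206947
T ≈ 75.77 °C. Since T > 0 °C, the all-ice-melts assumption holds.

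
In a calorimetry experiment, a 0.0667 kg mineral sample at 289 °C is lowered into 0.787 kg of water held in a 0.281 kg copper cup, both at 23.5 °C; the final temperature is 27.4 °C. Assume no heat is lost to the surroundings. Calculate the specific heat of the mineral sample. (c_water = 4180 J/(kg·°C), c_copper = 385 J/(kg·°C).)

Taking heat into each body as positive, Σ m c ΔT = 0:
0.0667·c·(27.4 − 289) + 0.787·4180·(27.4 − 23.5) + 0.281·385·(27.4 − 23.5) = 0
-17.45 c = -13252
c = -13252/-17.45 ≈ 759.5 J/(kg·°C)

c ≈ 759 J/(kg·°C)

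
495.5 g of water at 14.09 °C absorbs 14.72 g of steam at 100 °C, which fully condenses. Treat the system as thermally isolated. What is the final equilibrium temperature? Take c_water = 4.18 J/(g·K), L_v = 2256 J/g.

Setting the total heat transfer to zero:
latent heat released on condensation: 14.72·2256 = 33208; condensed water 100 °C→T: 61.53(T − 100); original water: 2071.2(T − 14.09)
2132.7 T = 33208 + 6153 + 29183 = 68544
T ≈ 32.14 °C — below 100 °C, confirming all the steam condensed.

T_f ≈ 32.1 °C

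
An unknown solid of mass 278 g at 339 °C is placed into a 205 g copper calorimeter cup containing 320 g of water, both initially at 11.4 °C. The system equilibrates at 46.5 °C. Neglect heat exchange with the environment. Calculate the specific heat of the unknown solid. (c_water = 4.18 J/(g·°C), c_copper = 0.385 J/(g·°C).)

Net heat exchanged in the isolated system is zero:
278·c·(46.5 − 339) + 320·4.18·(46.5 − 11.4) + 205·0.385·(46.5 − 11.4) = 0
-81315 c = -49720
c = -49720/-81315 ≈ 0.6114 J/(g·°C)

c ≈ 0.611 J/(g·°C)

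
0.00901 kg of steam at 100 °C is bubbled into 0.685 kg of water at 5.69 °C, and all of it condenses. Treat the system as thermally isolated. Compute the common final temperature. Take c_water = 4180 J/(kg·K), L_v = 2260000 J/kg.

T_f ≈ 13.9 °C

Energy balance with sensible and latent terms:
condense steam: −0.00901×2260000 = −20363; condensate cools 100→T: 0.00901×4180×(T − 100) = 37.66(T − 100); original water: 2863.3(T − 5.69)
2901 T = 20363 + 3766.2 + 16292 = 40421
T ≈ 13.93 °C (< 100 °C, so full condensation is consistent).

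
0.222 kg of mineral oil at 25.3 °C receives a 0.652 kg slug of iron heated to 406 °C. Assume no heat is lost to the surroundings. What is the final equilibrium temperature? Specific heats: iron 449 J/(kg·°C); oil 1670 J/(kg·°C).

Set heat shed by the hot body equal to heat absorbed by the cold body:
0.652×449×(406 − T) = 0.222×1670×(T − 25.3)
292.75(406 − T) = 370.74(T − 25.3)
663.49 T = 128235  ⇒  T ≈ 193.27 °C

T_f ≈ 193.3 °C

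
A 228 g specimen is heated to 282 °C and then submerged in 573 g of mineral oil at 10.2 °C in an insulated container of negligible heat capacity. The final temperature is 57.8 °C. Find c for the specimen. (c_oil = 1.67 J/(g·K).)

m_s c (T_s − T_f) = m_oil c_oil (T_f − T_0):
228×c×(282 − 57.8) = 573×1.67×(57.8 − 10.2)
51118 c = 45549  ⇒  c ≈ 0.8911 J/(g·K)

c ≈ 0.891 J/(g·K)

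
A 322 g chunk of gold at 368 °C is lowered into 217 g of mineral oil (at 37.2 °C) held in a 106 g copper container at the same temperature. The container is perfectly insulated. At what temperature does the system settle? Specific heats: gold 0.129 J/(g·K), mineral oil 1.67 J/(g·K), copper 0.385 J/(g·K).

T_f ≈ 68.1 °C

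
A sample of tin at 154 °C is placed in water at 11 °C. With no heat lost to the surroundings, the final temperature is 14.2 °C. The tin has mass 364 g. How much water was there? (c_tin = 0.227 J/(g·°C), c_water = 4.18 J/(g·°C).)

m ≈ 864 g

Heat gained plus heat lost sum to zero:
364×0.227×(14.2 − 154) + m×4.18×(14.2 − 11) = 0
13.38 m = 11551
m = 11551/13.38 ≈ 863.6 g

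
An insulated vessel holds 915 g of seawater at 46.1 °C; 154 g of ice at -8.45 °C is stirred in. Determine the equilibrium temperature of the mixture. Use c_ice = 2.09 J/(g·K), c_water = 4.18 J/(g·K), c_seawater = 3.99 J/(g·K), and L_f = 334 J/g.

T_f ≈ 26.6 °C

Setting the total heat transfer to zero:
warm ice to 0 °C: 154·2.09·(0 − (-8.45)) = 2719.7; melt ice: 154·334 = 51436; warm the meltwater: 643.72 T; seawater cools: 915·3.99·(T − 46.1) = 3650.9(T − 46.1)
4294.6 T = 168304 − 54156 = 114148
T ≈ 26.58 °C (positive, so assuming full melt was valid).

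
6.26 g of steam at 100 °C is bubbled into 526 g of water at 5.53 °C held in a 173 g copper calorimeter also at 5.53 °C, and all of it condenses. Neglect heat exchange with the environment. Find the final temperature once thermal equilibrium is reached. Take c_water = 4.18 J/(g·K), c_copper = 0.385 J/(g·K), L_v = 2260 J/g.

T_f ≈ 12.8 °C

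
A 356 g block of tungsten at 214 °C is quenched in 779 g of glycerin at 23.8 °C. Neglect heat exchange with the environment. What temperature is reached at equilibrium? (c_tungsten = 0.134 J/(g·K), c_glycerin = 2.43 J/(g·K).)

Net heat exchanged in the isolated system is zero:
356×0.134×(T − 214) + 779×2.43×(T − 23.8) = 0
47.7(T − 214) + 1893(T − 23.8) = 0
(47.7 + 1893) T = 47.7×214 + 1893×23.8
T ≈ 28.48 °C

T_f ≈ 28.5 °C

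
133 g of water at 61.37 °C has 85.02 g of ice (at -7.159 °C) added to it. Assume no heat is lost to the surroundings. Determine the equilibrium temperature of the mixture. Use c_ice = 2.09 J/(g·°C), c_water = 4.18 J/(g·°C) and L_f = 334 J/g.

Sum of m c ΔT and latent-heat terms is zero:
ice -7.159→0 °C: 85.02×2.09×7.159 = 1272.1
  melt ice: 85.02×334 = 28397
  warm the meltwater: 355.38 T
  water: 555.94(T − 61.37)
911.32 T = 34118 − 29669 = 4449.3
T ≈ 4.88 °C — above 0 °C, consistent with complete melting.

T_f ≈ 4.9 °C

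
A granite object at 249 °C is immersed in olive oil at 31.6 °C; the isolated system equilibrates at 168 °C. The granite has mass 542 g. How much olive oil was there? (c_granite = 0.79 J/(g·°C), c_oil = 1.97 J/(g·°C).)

m ≈ 129 g

Heat lost by the granite = heat gained by the oil:
542×0.79×(249 − 168) = m×1.97×(168 − 31.6)
268.71 m = 34683  ⇒  m ≈ 129.1 g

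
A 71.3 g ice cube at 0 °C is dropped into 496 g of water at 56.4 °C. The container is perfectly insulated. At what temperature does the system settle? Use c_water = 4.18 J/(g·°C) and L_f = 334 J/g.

T_f ≈ 39.3 °C

Setting the total heat transfer to zero:
fusion: m_ice L_f = 71.3·334 = 23814
  meltwater 0→T: 71.3·4.18·T = 298.03 T
  water: 2073.3(T − 56.4)
2371.3 T = 116933 − 23814 = 93119
T ≈ 39.27 °C. Since T > 0 °C, the all-ice-melts assumption holds.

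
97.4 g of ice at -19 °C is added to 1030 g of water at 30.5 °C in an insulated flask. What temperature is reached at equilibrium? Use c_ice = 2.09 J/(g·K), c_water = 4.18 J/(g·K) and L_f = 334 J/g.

T_f ≈ 20.1 °C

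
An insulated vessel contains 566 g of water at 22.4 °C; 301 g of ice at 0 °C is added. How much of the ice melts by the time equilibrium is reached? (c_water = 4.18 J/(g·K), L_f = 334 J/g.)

Water can give up m c ΔT = 566·4.18·22.4 = 52996 J before reaching 0 °C.
Fully melting the ice requires m_ice L_f = 301·334 = 100534 J.
That's not enough to melt it all — equilibrium is at 0 °C with ice remaining.
m_melted·334 = 52996  ⇒  m_melted ≈ 158.7 g.

m_melted ≈ 159 g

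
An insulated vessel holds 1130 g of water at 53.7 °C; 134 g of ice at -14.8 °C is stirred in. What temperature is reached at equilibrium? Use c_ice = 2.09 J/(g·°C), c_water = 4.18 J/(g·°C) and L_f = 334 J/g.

T_f ≈ 38.8 °C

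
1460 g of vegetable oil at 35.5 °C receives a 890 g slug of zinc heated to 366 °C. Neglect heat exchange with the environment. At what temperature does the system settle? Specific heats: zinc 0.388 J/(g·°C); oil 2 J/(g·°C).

T_f ≈ 70.5 °C

Heat lost by the zinc equals heat gained by the oil:
890*0.388*(366 − T) = 1460*2*(T − 35.5)
345.32(366 − T) = 2920(T − 35.5)
3265.3 T = 230047  ⇒  T ≈ 70.45 °C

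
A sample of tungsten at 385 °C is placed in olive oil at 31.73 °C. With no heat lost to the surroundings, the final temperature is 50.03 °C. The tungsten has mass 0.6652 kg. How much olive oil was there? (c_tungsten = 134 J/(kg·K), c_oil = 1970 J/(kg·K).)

m ≈ 0.828 kg

Let T be the final temperature. ΣQ_i = 0:
0.6652·134·(50.03 − 385) + m·1970·(50.03 − 31.73) = 0
36051 m = 29858
m = 29858/36051 ≈ 0.8282 kg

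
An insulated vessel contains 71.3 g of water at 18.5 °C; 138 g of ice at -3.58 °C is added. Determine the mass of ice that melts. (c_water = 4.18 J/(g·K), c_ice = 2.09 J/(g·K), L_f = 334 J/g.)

Heat available from the water dropping to 0 °C: 71.3·4.18·18.5 = 5513.6 J.
Warming the ice to 0 °C takes 138·2.09·3.58 = 1032.5 J, leaving 4481.1 J for melting.
Fully melting the ice requires m_ice L_f = 138·334 = 46092 J.
4481.1 J < 46092 J, so only part of the ice melts and the system sits at 0 °C.
Mass melted = 4481.1/334 ≈ 13.42 g.

m_melted ≈ 13.4 g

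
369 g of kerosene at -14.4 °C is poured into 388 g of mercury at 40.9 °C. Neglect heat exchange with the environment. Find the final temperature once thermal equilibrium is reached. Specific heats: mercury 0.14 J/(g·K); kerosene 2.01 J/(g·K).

T_f ≈ -10.6 °C

With ΣQ=0 the equilibrium temperature is the m·c-weighted mean:
T_f = (54.32*40.9 + 741.69*(-14.4)) / (54.32 + 741.69)
    = -8458.6 / 796.01 ≈ -10.63 °C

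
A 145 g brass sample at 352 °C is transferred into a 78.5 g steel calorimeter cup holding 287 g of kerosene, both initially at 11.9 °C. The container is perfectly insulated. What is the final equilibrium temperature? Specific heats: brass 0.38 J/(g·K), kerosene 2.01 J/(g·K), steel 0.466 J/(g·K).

Net heat exchanged in the isolated system is zero:
145·0.38·(T − 352) + 287·2.01·(T − 11.9) + 78.5·0.466·(T − 11.9) = 0
55.1(T − 352) + 576.87(T − 11.9) + 36.58(T − 11.9) = 0
(55.1 + 576.87 + 36.58) T = 55.1·352 + 576.87·11.9 + 36.58·11.9
T ≈ 39.93 °C

T_f ≈ 39.9 °C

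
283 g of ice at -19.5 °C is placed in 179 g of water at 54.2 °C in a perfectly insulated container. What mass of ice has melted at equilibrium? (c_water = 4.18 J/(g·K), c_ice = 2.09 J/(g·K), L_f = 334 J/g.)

Cooling the water to 0 °C releases 179·4.18·54.2 = 40554 J.
Warming the ice to 0 °C takes 283·2.09·19.5 = 11534 J, leaving 29020 J for melting.
To melt every bit of ice: 283·334 = 94522 J.
Since 29020 < 94522 J, not all the ice melts; equilibrium is at 0 °C.
m_melted·334 = 29020  ⇒  m_melted ≈ 86.89 g.

m_melted ≈ 86.9 g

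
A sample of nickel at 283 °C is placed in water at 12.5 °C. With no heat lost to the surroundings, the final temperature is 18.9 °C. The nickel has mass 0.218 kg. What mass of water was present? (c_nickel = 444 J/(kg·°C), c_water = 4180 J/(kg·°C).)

m ≈ 0.956 kg

Net heat exchanged in the isolated system is zero:
0.218×444×(18.9 − 283) + m×4180×(18.9 − 12.5) = 0
26752 m = 25563
m = 25563/26752 ≈ 0.9555 kg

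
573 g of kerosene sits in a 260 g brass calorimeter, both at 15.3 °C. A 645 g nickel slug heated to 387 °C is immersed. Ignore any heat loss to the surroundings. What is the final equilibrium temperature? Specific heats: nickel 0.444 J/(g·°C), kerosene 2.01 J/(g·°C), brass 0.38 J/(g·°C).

T_f ≈ 84.6 °C

Setting the total heat transfer to zero:
645×0.444×(T − 387) + 573×2.01×(T − 15.3) + 260×0.38×(T − 15.3) = 0
286.38(T − 387) + 1151.7(T − 15.3) + 98.8(T − 15.3) = 0
(286.38 + 1151.7 + 98.8) T = 286.38×387 + 1151.7×15.3 + 98.8×15.3
T = 129962 / 1536.9 = 84.6 °C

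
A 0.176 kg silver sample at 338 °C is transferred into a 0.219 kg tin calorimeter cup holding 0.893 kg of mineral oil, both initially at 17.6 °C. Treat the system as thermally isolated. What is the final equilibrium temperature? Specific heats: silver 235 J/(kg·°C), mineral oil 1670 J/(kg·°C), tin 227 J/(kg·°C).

T_f ≈ 26.0 °C

With ΣQ=0 the equilibrium temperature is the m·c-weighted mean:
T_f = (41.36*338 + 1491.3*17.6 + 49.71*17.6) / (41.36 + 1491.3 + 49.71)
    = 41102 / 1582.4 ≈ 25.97 °C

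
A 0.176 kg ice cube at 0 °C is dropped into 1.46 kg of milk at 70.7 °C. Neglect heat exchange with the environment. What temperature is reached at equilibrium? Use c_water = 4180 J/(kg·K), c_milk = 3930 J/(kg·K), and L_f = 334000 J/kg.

Energy conservation, ΣQ = 0:
melt ice: 0.176×334000 = 58784; meltwater 0→T: 0.176×4180×T = 735.68 T; milk: 5737.8(T − 70.7)
6473.5 T = 405662 − 58784 = 346878
T ≈ 53.58 °C (positive, so assuming full melt was valid).

T_f ≈ 53.6 °C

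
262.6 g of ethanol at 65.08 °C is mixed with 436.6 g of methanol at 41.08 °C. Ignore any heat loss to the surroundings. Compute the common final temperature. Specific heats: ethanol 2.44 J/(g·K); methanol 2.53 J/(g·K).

T_f ≈ 49.9 °C

With ΣQ=0 the equilibrium temperature is the m·c-weighted mean:
T_f = (640.74×65.08 + 1104.6×41.08) / (640.74 + 1104.6)
    = 87077 / 1745.3 ≈ 49.89 °C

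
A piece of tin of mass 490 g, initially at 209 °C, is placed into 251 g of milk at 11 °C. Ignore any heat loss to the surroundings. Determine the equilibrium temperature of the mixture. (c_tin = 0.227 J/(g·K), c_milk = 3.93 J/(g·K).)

T_f ≈ 31.1 °C

Set heat shed by the hot body equal to heat absorbed by the cold body:
490*0.227*(209 − T) = 251*3.93*(T − 11)
111.23(209 − T) = 986.43(T − 11)
1097.7 T = 34098  ⇒  T ≈ 31.06 °C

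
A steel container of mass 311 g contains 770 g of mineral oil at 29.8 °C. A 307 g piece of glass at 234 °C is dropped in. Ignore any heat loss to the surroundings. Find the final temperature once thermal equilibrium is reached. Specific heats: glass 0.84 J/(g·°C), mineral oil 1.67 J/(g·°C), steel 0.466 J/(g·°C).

T_f ≈ 61.0 °C

T_f = Σ m_i c_i T_i / Σ m_i c_i:
T_f = (257.88·234 + 1285.9·29.8 + 144.93·29.8) / (257.88 + 1285.9 + 144.93)
    = 102983 / 1688.7 ≈ 60.98 °C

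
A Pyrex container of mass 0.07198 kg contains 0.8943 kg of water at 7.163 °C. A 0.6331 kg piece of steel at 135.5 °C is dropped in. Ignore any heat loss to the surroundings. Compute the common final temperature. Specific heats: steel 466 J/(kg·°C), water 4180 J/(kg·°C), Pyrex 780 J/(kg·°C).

T_f ≈ 16.4 °C

Taking heat into each body as positive, Σ m c ΔT = 0:
0.6331×466×(T − 135.5) + 0.8943×4180×(T − 7.163) + 0.07198×780×(T − 7.163) = 0
(295.02 + 3738.2 + 56.14) T = 295.02×135.5 + 3738.2×7.163 + 56.14×7.163
T = 67155 / 4089.3 = 16.4 °C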